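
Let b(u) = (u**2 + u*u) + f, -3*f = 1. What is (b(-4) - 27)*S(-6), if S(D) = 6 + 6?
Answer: 56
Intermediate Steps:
f = -1/3 (f = -1/3*1 = -1/3 ≈ -0.33333)
S(D) = 12
b(u) = -1/3 + 2*u**2 (b(u) = (u**2 + u*u) - 1/3 = (u**2 + u**2) - 1/3 = 2*u**2 - 1/3 = -1/3 + 2*u**2)
(b(-4) - 27)*S(-6) = ((-1/3 + 2*(-4)**2) - 27)*12 = ((-1/3 + 2*16) - 27)*12 = ((-1/3 + 32) - 27)*12 = (95/3 - 27)*12 = (14/3)*12 = 56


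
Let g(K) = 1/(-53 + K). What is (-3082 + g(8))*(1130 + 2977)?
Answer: -189867979/15 ≈ -1.2658e+7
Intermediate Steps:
(-3082 + g(8))*(1130 + 2977) = (-3082 + 1/(-53 + 8))*(1130 + 2977) = (-3082 + 1/(-45))*4107 = (-3082 - 1/45)*4107 = -138691/45*4107 = -189867979/15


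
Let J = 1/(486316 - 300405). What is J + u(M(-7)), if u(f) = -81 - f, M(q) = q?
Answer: -13757413/185911 ≈ -74.000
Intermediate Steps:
J = 1/185911 ≈ 5.3789e-6
J + u(M(-7)) = 1/185911 + (-81 - 1*(-7)) = 1/185911 + (-81 + 7) = 1/185911 - 74 = -13757413/185911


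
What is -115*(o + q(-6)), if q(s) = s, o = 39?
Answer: -3795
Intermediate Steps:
-115*(o + q(-6)) = -115*(39 - 6) = -115*33 = -3795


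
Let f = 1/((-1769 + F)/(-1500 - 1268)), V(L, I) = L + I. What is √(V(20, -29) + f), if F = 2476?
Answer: I*√6455617/707 ≈ 3.5938*I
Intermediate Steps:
V(L, I) = I + L
f = -2768/707 (f = 1/((-1769 + 2476)/(-1500 - 1268)) = 1/(707/(-2768)) = 1/(707*(-1/2768)) = 1/(-707/2768) = -2768/707 ≈ -3.9151)
√(V(20, -29) + f) = √((-29 + 20) - 2768/707) = √(-9 - 2768/707) = √(-9131/707) = I*√6455617/707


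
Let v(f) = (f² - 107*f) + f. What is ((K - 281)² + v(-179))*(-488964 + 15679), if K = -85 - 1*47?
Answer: -104872383440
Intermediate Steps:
v(f) = f² - 106*f
K = -132 (K = -85 - 47 = -132)
((K - 281)² + v(-179))*(-488964 + 15679) = ((-132 - 281)² - 179*(-106 - 179))*(-488964 + 15679) = ((-413)² - 179*(-285))*(-473285) = (170569 + 51015)*(-473285) = 221584*(-473285) = -104872383440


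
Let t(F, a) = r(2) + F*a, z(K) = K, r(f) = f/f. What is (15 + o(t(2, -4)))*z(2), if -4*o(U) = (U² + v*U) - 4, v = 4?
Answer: 43/2 ≈ 21.500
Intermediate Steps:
r(f) = 1
t(F, a) = 1 + F*a
o(U) = 1 - U - U²/4 (o(U) = -((U² + 4*U) - 4)/4 = -(-4 + U² + 4*U)/4 = 1 - U - U²/4)
(15 + o(t(2, -4)))*z(2) = (15 + (1 - (1 + 2*(-4)) - (1 + 2*(-4))²/4))*2 = (15 + (1 - (1 - 8) - (1 - 8)²/4))*2 = (15 + (1 - 1*(-7) - ¼*(-7)²))*2 = (15 + (1 + 7 - ¼*49))*2 = (15 + (1 + 7 - 49/4))*2 = (15 - 17/4)*2 = (43/4)*2 = 43/2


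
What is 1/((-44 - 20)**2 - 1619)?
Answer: 1/2477 ≈ 0.00040371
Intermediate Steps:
1/((-44 - 20)**2 - 1619) = 1/((-64)**2 - 1619) = 1/(4096 - 1619) = 1/2477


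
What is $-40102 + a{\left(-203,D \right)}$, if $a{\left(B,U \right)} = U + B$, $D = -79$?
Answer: $-40384$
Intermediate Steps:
$a{\left(B,U \right)} = B + U$
$-40102 + a{\left(-203,D \right)} = -40102 - 282 = -40384$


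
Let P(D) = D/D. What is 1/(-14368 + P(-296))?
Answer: -1/14367 ≈ -6.9604e-5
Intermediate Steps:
P(D) = 1
1/(-14368 + P(-296)) = 1/(-14368 + 1) = 1/(-14367) = -1/14367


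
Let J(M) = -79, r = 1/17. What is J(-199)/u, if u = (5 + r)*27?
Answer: -1343/2322 ≈ -0.57838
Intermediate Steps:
r = 1/17 ≈ 0.058824
u = 2322/17 (u = (5 + 1/17)*27 = (86/17)*27 = 2322/17 ≈ 136.59)
J(-199)/u = -79/2322/17 = -79*17/2322 = -1343/2322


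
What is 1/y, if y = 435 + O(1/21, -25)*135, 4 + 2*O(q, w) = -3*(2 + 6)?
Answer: -1/1455 ≈ -0.00068729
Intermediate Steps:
O(q, w) = -14 (O(q, w) = -2 + (-3*(2 + 6))/2 = -2 + (-3*8)/2 = -2 + (½)*(-24) = -2 - 12 = -14)
y = -1455 (y = 435 - 14*135 = 435 - 1890 = -1455)
1/y = 1/(-1455) = -1/1455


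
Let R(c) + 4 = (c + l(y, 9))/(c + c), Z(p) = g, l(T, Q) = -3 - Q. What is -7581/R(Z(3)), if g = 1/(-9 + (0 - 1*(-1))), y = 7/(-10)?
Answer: -15162/89 ≈ -170.36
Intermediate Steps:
y = -7/10 (y = 7*(-1/10) = -7/10 ≈ -0.70000)
g = -1/8 (g = 1/(-9 + (0 + 1)) = 1/(-9 + 1) = 1/(-8) = -1/8 ≈ -0.12500)
Z(p) = -1/8
R(c) = -4 + (-12 + c)/(2*c) (R(c) = -4 + (c + (-3 - 1*9))/(c + c) = -4 + (c + (-3 - 9))/((2*c)) = -4 + (c - 12)*(1/(2*c)) = -4 + (-12 + c)*(1/(2*c)) = -4 + (-12 + c)/(2*c))
-7581/R(Z(3)) = -7581/(-7/2 - 6/(-1/8)) = -7581/(-7/2 - 6*(-8)) = -7581/(-7/2 + 48) = -7581/89/2 = -7581*2/89 = -15162/89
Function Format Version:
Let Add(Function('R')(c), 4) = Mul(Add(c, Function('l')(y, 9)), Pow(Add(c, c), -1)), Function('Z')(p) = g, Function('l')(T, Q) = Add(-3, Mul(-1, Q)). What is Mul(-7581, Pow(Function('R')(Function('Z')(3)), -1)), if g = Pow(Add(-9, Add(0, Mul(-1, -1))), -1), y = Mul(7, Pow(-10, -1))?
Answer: Rational(-15162, 89) ≈ -170.36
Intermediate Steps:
y = Rational(-7, 10) (y = Mul(7, Rational(-1, 10)) = Rational(-7, 10) ≈ -0.70000)
g = Rational(-1, 8) (g = Pow(Add(-9, Add(0, 1)), -1) = Pow(Add(-9, 1), -1) = Pow(-8, -1) = Rational(-1, 8) ≈ -0.12500)
Function('Z')(p) = Rational(-1, 8)
Function('R')(c) = Add(-4, Mul(Rational(1, 2), Pow(c, -1), Add(-12, c))) (Function('R')(c) = Add(-4, Mul(Add(c, Add(-3, Mul(-1, 9))), Pow(Add(c, c), -1))) = Add(-4, Mul(Add(c, Add(-3, -9)), Pow(Mul(2, c), -1))) = Add(-4, Mul(Add(c, -12), Mul(Rational(1, 2), Pow(c, -1)))) = Add(-4, Mul(Add(-12, c), Mul(Rational(1, 2), Pow(c, -1)))) = Add(-4, Mul(Rational(1, 2), Pow(c, -1), Add(-12, c))))
Mul(-7581, Pow(Function('R')(Function('Z')(3)), -1)) = Mul(-7581, Pow(Add(Rational(-7, 2), Mul(-6, Pow(Rational(-1, 8), -1))), -1)) = Mul(-7581, Pow(Add(Rational(-7, 2), Mul(-6, -8)), -1)) = Mul(-7581, Pow(Add(Rational(-7, 2), 48), -1)) = Mul(-7581, Pow(Rational(89, 2), -1)) = Mul(-7581, Rational(2, 89)) = Rational(-15162, 89)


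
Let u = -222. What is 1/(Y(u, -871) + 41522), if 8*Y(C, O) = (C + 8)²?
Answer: 2/94493 ≈ 2.1166e-5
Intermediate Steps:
Y(C, O) = (8 + C)²/8 (Y(C, O) = (C + 8)²/8 = (8 + C)²/8)
1/(Y(u, -871) + 41522) = 1/((8 - 222)²/8 + 41522) = 1/((⅛)*(-214)² + 41522) = 1/((⅛)*45796 + 41522) = 1/(11449/2 + 41522) = 1/(94493/2) = 2/94493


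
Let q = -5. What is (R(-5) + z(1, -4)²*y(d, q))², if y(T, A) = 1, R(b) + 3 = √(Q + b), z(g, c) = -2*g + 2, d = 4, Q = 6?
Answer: 4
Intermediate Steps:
z(g, c) = 2 - 2*g
R(b) = -3 + √(6 + b)
(R(-5) + z(1, -4)²*y(d, q))² = ((-3 + √(6 - 5)) + (2 - 2*1)²*1)² = ((-3 + √1) + (2 - 2)²*1)² = ((-3 + 1) + 0²*1)² = (-2 + 0*1)² = (-2 + 0)² = (-2)² = 4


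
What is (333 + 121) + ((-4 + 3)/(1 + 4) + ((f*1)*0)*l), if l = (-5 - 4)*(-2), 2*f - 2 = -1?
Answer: 2269/5 ≈ 453.80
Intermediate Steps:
f = ½ (f = 1 + (½)*(-1) = 1 - ½ = ½ ≈ 0.50000)
l = 18 (l = -9*(-2) = 18)
(333 + 121) + ((-4 + 3)/(1 + 4) + ((f*1)*0)*l) = (333 + 121) + ((-4 + 3)/(1 + 4) + (((½)*1)*0)*18) = 454 + (-1/5 + ((½)*0)*18) = 454 + (-1*⅕ + 0*18) = 454 + (-⅕ + 0) = 454 - ⅕ = 2269/5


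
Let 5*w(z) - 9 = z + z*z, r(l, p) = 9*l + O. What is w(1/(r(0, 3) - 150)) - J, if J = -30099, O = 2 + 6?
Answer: 606952503/20164 ≈ 30101.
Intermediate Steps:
O = 8
r(l, p) = 8 + 9*l (r(l, p) = 9*l + 8 = 8 + 9*l)
w(z) = 9/5 + z/5 + z**2/5 (w(z) = 9/5 + (z + z*z)/5 = 9/5 + (z + z**2)/5 = 9/5 + (z/5 + z**2/5) = 9/5 + z/5 + z**2/5)
w(1/(r(0, 3) - 150)) - J = (9/5 + 1/(5*((8 + 9*0) - 150)) + (1/((8 + 9*0) - 150))**2/5) - 1*(-30099) = (9/5 + 1/(5*((8 + 0) - 150)) + (1/((8 + 0) - 150))**2/5) + 30099 = (9/5 + 1/(5*(8 - 150)) + (1/(8 - 150))**2/5) + 30099 = (9/5 + (1/5)/(-142) + (1/(-142))**2/5) + 30099 = (9/5 + (1/5)*(-1/142) + (-1/142)**2/5) + 30099 = (9/5 - 1/710 + (1/5)*(1/20164)) + 30099 = (9/5 - 1/710 + 1/100820) + 30099 = 36267/20164 + 30099 = 606952503/20164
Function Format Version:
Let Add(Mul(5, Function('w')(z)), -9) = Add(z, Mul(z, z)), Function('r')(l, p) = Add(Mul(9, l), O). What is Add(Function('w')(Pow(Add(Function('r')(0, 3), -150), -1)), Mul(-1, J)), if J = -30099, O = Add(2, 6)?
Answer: Rational(606952503, 20164) ≈ 30101.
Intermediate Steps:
O = 8
Function('r')(l, p) = Add(8, Mul(9, l)) (Function('r')(l, p) = Add(Mul(9, l), 8) = Add(8, Mul(9, l)))
Function('w')(z) = Add(Rational(9, 5), Mul(Rational(1, 5), z), Mul(Rational(1, 5), Pow(z, 2))) (Function('w')(z) = Add(Rational(9, 5), Mul(Rational(1, 5), Add(z, Mul(z, z)))) = Add(Rational(9, 5), Mul(Rational(1, 5), Add(z, Pow(z, 2)))) = Add(Rational(9, 5), Add(Mul(Rational(1, 5), z), Mul(Rational(1, 5), Pow(z, 2)))) = Add(Rational(9, 5), Mul(Rational(1, 5), z), Mul(Rational(1, 5), Pow(z, 2))))
Add(Function('w')(Pow(Add(Function('r')(0, 3), -150), -1)), Mul(-1, J)) = Add(Add(Rational(9, 5), Mul(Rational(1, 5), Pow(Add(Add(8, Mul(9, 0)), -150), -1)), Mul(Rational(1, 5), Pow(Pow(Add(Add(8, Mul(9, 0)), -150), -1), 2))), Mul(-1, -30099)) = Add(Add(Rational(9, 5), Mul(Rational(1, 5), Pow(Add(Add(8, 0), -150), -1)), Mul(Rational(1, 5), Pow(Pow(Add(Add(8, 0), -150), -1), 2))), 30099) = Add(Add(Rational(9, 5), Mul(Rational(1, 5), Pow(Add(8, -150), -1)), Mul(Rational(1, 5), Pow(Pow(Add(8, -150), -1), 2))), 30099) = Add(Add(Rational(9, 5), Mul(Rational(1, 5), Pow(-142, -1)), Mul(Rational(1, 5), Pow(Pow(-142, -1), 2))), 30099) = Add(Add(Rational(9, 5), Mul(Rational(1, 5), Rational(-1, 142)), Mul(Rational(1, 5), Pow(Rational(-1, 142), 2))), 30099) = Add(Add(Rational(9, 5), Rational(-1, 710), Mul(Rational(1, 5), Rational(1, 20164))), 30099) = Add(Add(Rational(9, 5), Rational(-1, 710), Rational(1, 100820)), 30099) = Add(Rational(36267, 20164), 30099) = Rational(606952503, 20164)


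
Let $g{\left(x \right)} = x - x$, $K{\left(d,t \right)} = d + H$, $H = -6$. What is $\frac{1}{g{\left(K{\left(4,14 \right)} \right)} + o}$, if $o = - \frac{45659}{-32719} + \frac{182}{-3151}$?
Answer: $\frac{103097569}{137916651} \approx 0.74754$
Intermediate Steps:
$K{\left(d,t \right)} = -6 + d$ ($K{\left(d,t \right)} = d - 6 = -6 + d$)
$g{\left(x \right)} = 0$
$o = \frac{137916651}{103097569}$ ($o = \left(-45659\right) \left(- \frac{1}{32719}\right) + 182 \left(- \frac{1}{3151}\right) = \frac{45659}{32719} - \frac{182}{3151} = \frac{137916651}{103097569} \approx 1.3377$)
$\frac{1}{g{\left(K{\left(4,14 \right)} \right)} + o} = \frac{1}{0 + \frac{137916651}{103097569}} = \frac{1}{\frac{137916651}{103097569}} = \frac{103097569}{137916651}$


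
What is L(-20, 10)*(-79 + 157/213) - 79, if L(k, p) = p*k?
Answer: 3317173/213 ≈ 15574.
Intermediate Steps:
L(k, p) = k*p
L(-20, 10)*(-79 + 157/213) - 79 = (-20*10)*(-79 + 157/213) - 79 = -200*(-79 + 157*(1/213)) - 79 = -200*(-79 + 157/213) - 79 = -200*(-16670/213) - 79 = 3334000/213 - 79 = 3317173/213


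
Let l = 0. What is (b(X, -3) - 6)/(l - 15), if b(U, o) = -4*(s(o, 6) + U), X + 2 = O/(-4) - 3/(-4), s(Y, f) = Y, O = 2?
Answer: -13/15 ≈ -0.86667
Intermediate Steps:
X = -7/4 (X = -2 + (2/(-4) - 3/(-4)) = -2 + (2*(-¼) - 3*(-¼)) = -2 + (-½ + ¾) = -2 + ¼ = -7/4 ≈ -1.7500)
b(U, o) = -4*U - 4*o (b(U, o) = -4*(o + U) = -4*(U + o) = -4*U - 4*o)
(b(X, -3) - 6)/(l - 15) = ((-4*(-7/4) - 4*(-3)) - 6)/(0 - 15) = ((7 + 12) - 6)/(-15) = -(19 - 6)/15 = -1/15*13 = -13/15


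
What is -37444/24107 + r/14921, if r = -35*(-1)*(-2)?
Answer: -560389414/359700547 ≈ -1.5579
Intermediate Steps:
r = -70 (r = 35*(-2) = -70)
-37444/24107 + r/14921 = -37444/24107 - 70/14921 = -560389414/359700547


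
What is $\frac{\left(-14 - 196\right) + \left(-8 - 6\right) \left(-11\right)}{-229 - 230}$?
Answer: $\frac{56}{459} \approx 0.122$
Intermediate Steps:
$\frac{\left(-14 - 196\right) + \left(-8 - 6\right) \left(-11\right)}{-229 - 230} = \frac{\left(-14 - 196\right) - -154}{-459} = \left(-210 + 154\right) \left(- \frac{1}{459}\right) = \left(-56\right) \left(- \frac{1}{459}\right) = \frac{56}{459}$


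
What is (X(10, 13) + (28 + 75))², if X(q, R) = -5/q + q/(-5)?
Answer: 40401/4 ≈ 10100.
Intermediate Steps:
X(q, R) = -5/q - q/5 (X(q, R) = -5/q + q*(-⅕) = -5/q - q/5)
(X(10, 13) + (28 + 75))² = ((-5/10 - ⅕*10) + (28 + 75))² = ((-5*⅒ - 2) + 103)² = ((-½ - 2) + 103)² = (-5/2 + 103)² = (201/2)² = 40401/4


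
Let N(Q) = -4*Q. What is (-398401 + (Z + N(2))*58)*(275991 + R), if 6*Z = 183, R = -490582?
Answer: 85213227736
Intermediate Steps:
Z = 61/2 (Z = (⅙)*183 = 61/2 ≈ 30.500)
(-398401 + (Z + N(2))*58)*(275991 + R) = (-398401 + (61/2 - 4*2)*58)*(275991 - 490582) = (-398401 + (61/2 - 8)*58)*(-214591) = (-398401 + (45/2)*58)*(-214591) = (-398401 + 1305)*(-214591) = -397096*(-214591) = 85213227736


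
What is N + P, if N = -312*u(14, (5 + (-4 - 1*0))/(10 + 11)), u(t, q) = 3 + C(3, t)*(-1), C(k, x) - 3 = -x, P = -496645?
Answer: -501013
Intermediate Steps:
C(k, x) = 3 - x
u(t, q) = t (u(t, q) = 3 + (3 - t)*(-1) = 3 + (-3 + t) = t)
N = -4368 (N = -312*14 = -4368)
N + P = -4368 - 496645 = -501013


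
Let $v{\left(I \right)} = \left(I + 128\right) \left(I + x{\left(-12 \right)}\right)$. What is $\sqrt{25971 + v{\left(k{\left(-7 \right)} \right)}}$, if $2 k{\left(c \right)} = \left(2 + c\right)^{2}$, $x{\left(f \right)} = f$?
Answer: $\frac{\sqrt{104165}}{2} \approx 161.37$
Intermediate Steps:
$k{\left(c \right)} = \frac{\left(2 + c\right)^{2}}{2}$
$v{\left(I \right)} = \left(-12 + I\right) \left(128 + I\right)$ ($v{\left(I \right)} = \left(I + 128\right) \left(I - 12\right) = \left(128 + I\right) \left(-12 + I\right) = \left(-12 + I\right) \left(128 + I\right)$)
$\sqrt{25971 + v{\left(k{\left(-7 \right)} \right)}} = \sqrt{25971 + \left(-1536 + \left(\frac{\left(2 - 7\right)^{2}}{2}\right)^{2} + 116 \frac{\left(2 - 7\right)^{2}}{2}\right)} = \sqrt{25971 + \left(-1536 + \left(\frac{\left(-5\right)^{2}}{2}\right)^{2} + 116 \frac{\left(-5\right)^{2}}{2}\right)} = \sqrt{25971 + \left(-1536 + \left(\frac{1}{2} \cdot 25\right)^{2} + 116 \cdot \frac{1}{2} \cdot 25\right)} = \sqrt{25971 + \left(-1536 + \left(\frac{25}{2}\right)^{2} + 116 \cdot \frac{25}{2}\right)} = \sqrt{25971 + \left(-1536 + \frac{625}{4} + 1450\right)} = \sqrt{25971 + \frac{281}{4}} = \sqrt{\frac{104165}{4}} = \frac{\sqrt{104165}}{2}$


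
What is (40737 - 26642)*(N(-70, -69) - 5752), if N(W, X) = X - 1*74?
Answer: -83090025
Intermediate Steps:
N(W, X) = -74 + X (N(W, X) = X - 74 = -74 + X)
(40737 - 26642)*(N(-70, -69) - 5752) = (40737 - 26642)*((-74 - 69) - 5752) = 14095*(-143 - 5752) = 14095*(-5895) = -83090025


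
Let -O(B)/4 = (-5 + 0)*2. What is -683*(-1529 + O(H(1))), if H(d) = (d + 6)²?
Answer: 1016987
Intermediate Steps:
H(d) = (6 + d)²
O(B) = 40 (O(B) = -4*(-5 + 0)*2 = -(-20)*2 = -4*(-10) = 40)
-683*(-1529 + O(H(1))) = -683*(-1529 + 40) = -683*(-1489) = 1016987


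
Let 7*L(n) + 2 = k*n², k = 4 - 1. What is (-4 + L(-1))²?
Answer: 729/49 ≈ 14.878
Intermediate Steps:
k = 3
L(n) = -2/7 + 3*n²/7 (L(n) = -2/7 + (3*n²)/7 = -2/7 + 3*n²/7)
(-4 + L(-1))² = (-4 + (-2/7 + (3/7)*(-1)²))² = (-4 + (-2/7 + (3/7)*1))² = (-4 + (-2/7 + 3/7))² = (-4 + ⅐)² = (-27/7)² = 729/49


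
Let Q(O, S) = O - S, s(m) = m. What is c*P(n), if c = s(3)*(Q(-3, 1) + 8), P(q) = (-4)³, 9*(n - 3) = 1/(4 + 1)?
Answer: -768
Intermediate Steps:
n = 136/45 (n = 3 + 1/(9*(4 + 1)) = 3 + (⅑)/5 = 3 + (⅑)*(⅕) = 3 + 1/45 = 136/45 ≈ 3.0222)
P(q) = -64
c = 12 (c = 3*((-3 - 1*1) + 8) = 3*((-3 - 1) + 8) = 3*(-4 + 8) = 3*4 = 12)
c*P(n) = 12*(-64) = -768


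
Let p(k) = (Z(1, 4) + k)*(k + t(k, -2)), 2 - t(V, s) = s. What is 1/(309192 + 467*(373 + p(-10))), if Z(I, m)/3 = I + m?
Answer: 1/469373 ≈ 2.1305e-6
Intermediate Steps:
t(V, s) = 2 - s
Z(I, m) = 3*I + 3*m (Z(I, m) = 3*(I + m) = 3*I + 3*m)
p(k) = (4 + k)*(15 + k) (p(k) = ((3*1 + 3*4) + k)*(k + (2 - 1*(-2))) = ((3 + 12) + k)*(k + (2 + 2)) = (15 + k)*(k + 4) = (15 + k)*(4 + k) = (4 + k)*(15 + k))
1/(309192 + 467*(373 + p(-10))) = 1/(309192 + 467*(373 + (60 + (-10)² + 19*(-10)))) = 1/(309192 + 467*(373 + (60 + 100 - 190))) = 1/(309192 + 467*(373 - 30)) = 1/(309192 + 467*343) = 1/(309192 + 160181) = 1/469373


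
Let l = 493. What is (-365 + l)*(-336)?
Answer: -43008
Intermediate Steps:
(-365 + l)*(-336) = (-365 + 493)*(-336) = 128*(-336) = -43008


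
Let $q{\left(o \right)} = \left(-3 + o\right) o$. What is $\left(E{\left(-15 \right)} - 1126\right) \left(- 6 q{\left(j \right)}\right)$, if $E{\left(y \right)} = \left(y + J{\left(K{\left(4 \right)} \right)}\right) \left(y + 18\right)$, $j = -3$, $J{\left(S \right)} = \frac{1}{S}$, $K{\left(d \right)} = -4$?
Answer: $126549$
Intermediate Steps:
$E{\left(y \right)} = \left(18 + y\right) \left(- \frac{1}{4} + y\right)$ ($E{\left(y \right)} = \left(y + \frac{1}{-4}\right) \left(y + 18\right) = \left(y - \frac{1}{4}\right) \left(18 + y\right) = \left(- \frac{1}{4} + y\right) \left(18 + y\right) = \left(18 + y\right) \left(- \frac{1}{4} + y\right)$)
$q{\left(o \right)} = o \left(-3 + o\right)$
$\left(E{\left(-15 \right)} - 1126\right) \left(- 6 q{\left(j \right)}\right) = \left(\left(- \frac{9}{2} + \left(-15\right)^{2} + \frac{71}{4} \left(-15\right)\right) - 1126\right) \left(- 6 \left(- 3 \left(-3 - 3\right)\right)\right) = \left(\left(- \frac{9}{2} + 225 - \frac{1065}{4}\right) - 1126\right) \left(- 6 \left(\left(-3\right) \left(-6\right)\right)\right) = \left(- \frac{183}{4} - 1126\right) \left(\left(-6\right) 18\right) = \left(- \frac{4687}{4}\right) \left(-108\right) = 126549$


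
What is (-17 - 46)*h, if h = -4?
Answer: 252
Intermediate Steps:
(-17 - 46)*h = (-17 - 46)*(-4) = -63*(-4) = 252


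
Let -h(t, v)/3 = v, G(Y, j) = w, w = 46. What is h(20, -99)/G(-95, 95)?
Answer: 297/46 ≈ 6.4565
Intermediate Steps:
G(Y, j) = 46
h(t, v) = -3*v
h(20, -99)/G(-95, 95) = -3*(-99)/46 = 297*(1/46) = 297/46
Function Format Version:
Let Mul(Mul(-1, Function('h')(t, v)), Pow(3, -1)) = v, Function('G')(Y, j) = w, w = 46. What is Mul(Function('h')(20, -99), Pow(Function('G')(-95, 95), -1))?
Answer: Rational(297, 46) ≈ 6.4565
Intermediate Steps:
Function('G')(Y, j) = 46
Function('h')(t, v) = Mul(-3, v)
Mul(Function('h')(20, -99), Pow(Function('G')(-95, 95), -1)) = Mul(Mul(-3, -99), Pow(46, -1)) = Mul(297, Rational(1, 46)) = Rational(297, 46)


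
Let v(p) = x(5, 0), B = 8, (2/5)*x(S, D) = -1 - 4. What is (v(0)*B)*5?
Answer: -500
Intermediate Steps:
x(S, D) = -25/2 (x(S, D) = 5*(-1 - 4)/2 = (5/2)*(-5) = -25/2)
v(p) = -25/2
(v(0)*B)*5 = -25/2*8*5 = -100*5 = -500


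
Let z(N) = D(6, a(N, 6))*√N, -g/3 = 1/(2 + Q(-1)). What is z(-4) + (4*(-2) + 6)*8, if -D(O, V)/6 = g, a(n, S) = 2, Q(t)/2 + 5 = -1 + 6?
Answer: -16 + 18*I ≈ -16.0 + 18.0*I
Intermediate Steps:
Q(t) = 0 (Q(t) = -10 + 2*(-1 + 6) = -10 + 2*5 = -10 + 10 = 0)
g = -3/2 (g = -3/(2 + 0) = -3/2 ≈ -1.5000)
D(O, V) = 9 (D(O, V) = -6*(-3/2) = 9)
z(N) = 9*√N
z(-4) + (4*(-2) + 6)*8 = 9*√(-4) + (4*(-2) + 6)*8 = 9*(2*I) + (-8 + 6)*8 = 18*I - 2*8 = 18*I - 16 = -16 + 18*I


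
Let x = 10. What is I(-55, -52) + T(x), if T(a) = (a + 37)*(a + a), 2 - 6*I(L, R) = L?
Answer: 1899/2 ≈ 949.50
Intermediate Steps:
I(L, R) = ⅓ - L/6
T(a) = 2*a*(37 + a) (T(a) = (37 + a)*(2*a) = 2*a*(37 + a))
I(-55, -52) + T(x) = (⅓ - ⅙*(-55)) + 2*10*(37 + 10) = (⅓ + 55/6) + 2*10*47 = 19/2 + 940 = 1899/2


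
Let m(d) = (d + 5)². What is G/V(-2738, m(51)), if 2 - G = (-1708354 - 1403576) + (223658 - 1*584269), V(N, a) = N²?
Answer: 3472543/7496644 ≈ 0.46321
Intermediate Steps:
m(d) = (5 + d)²
G = 3472543 (G = 2 - ((-1708354 - 1403576) + (223658 - 1*584269)) = 2 - (-3111930 + (223658 - 584269)) = 2 - (-3111930 - 360611) = 2 - 1*(-3472541) = 2 + 3472541 = 3472543)
G/V(-2738, m(51)) = 3472543/((-2738)²) = 3472543/7496644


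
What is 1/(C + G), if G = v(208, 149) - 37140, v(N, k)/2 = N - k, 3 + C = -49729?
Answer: -1/86754 ≈ -1.1527e-5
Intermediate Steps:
C = -49732 (C = -3 - 49729 = -49732)
v(N, k) = -2*k + 2*N (v(N, k) = 2*(N - k) = -2*k + 2*N)
G = -37022 (G = (-2*149 + 2*208) - 37140 = (-298 + 416) - 37140 = 118 - 37140 = -37022)
1/(C + G) = 1/(-49732 - 37022) = 1/(-86754) = -1/86754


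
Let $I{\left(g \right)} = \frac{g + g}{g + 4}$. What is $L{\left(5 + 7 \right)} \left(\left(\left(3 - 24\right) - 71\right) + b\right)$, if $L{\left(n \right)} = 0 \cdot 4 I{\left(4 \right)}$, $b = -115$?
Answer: $0$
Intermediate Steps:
$I{\left(g \right)} = \frac{2 g}{4 + g}$
$L{\left(n \right)} = 0$ ($L{\left(n \right)} = 0 \cdot 4 \cdot 2 \cdot 4 \frac{1}{4 + 4} = 0 \cdot 2 \cdot 4 \cdot \frac{1}{8} = 0 \cdot 1 = 0$)
$L{\left(5 + 7 \right)} \left(\left(\left(3 - 24\right) - 71\right) + b\right) = 0 \left(\left(\left(3 - 24\right) - 71\right) - 115\right) = 0 \left(\left(-21 - 71\right) - 115\right) = 0 \left(-92 - 115\right) = 0 \left(-207\right) = 0$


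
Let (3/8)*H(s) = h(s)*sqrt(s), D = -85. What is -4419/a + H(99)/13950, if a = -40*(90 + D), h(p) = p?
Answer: 4419/200 + 44*sqrt(11)/775 ≈ 22.283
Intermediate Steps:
H(s) = 8*s**(3/2)/3 (H(s) = 8*(s*sqrt(s))/3 = 8*s**(3/2)/3)
a = -200 (a = -40*(90 - 85) = -40*5 = -200)
-4419/a + H(99)/13950 = -4419/(-200) + (8*99**(3/2)/3)/13950 = -4419*(-1/200) + (8*(297*sqrt(11))/3)*(1/13950) = 4419/200 + (792*sqrt(11))*(1/13950) = 4419/200 + 44*sqrt(11)/775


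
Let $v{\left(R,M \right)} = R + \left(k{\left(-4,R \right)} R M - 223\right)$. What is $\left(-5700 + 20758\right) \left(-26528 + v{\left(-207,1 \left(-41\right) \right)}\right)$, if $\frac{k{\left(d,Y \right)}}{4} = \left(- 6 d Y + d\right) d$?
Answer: $10166120580228$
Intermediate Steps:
$k{\left(d,Y \right)} = 4 d \left(d - 6 Y d\right)$ ($k{\left(d,Y \right)} = 4 \left(- 6 d Y + d\right) d = 4 \left(- 6 Y d + d\right) d = 4 \left(d - 6 Y d\right) d = 4 d \left(d - 6 Y d\right)$)
$v{\left(R,M \right)} = -223 + R + M R \left(64 - 384 R\right)$ ($v{\left(R,M \right)} = R + \left(\left(-4\right)^{2} \left(4 - 24 R\right) R M - 223\right) = R + \left(16 \left(4 - 24 R\right) R M - 223\right) = R + \left(\left(64 - 384 R\right) R M - 223\right) = R + \left(R \left(64 - 384 R\right) M - 223\right) = R + \left(M R \left(64 - 384 R\right) - 223\right) = R + \left(-223 + M R \left(64 - 384 R\right)\right) = -223 + R + M R \left(64 - 384 R\right)$)
$\left(-5700 + 20758\right) \left(-26528 + v{\left(-207,1 \left(-41\right) \right)}\right) = \left(-5700 + 20758\right) \left(-26528 - \left(430 + 64 \cdot 1 \left(-41\right) \left(-207\right) \left(-1 + 6 \left(-207\right)\right)\right)\right) = 15058 \left(-26528 - \left(430 - - 543168 \left(-1 - 1242\right)\right)\right) = 15058 \left(-26528 - \left(430 - \left(-543168\right) \left(-1243\right)\right)\right) = 15058 \left(-26528 - -675157394\right) = 15058 \left(-26528 + 675157394\right) = 15058 \cdot 675130866 = 10166120580228$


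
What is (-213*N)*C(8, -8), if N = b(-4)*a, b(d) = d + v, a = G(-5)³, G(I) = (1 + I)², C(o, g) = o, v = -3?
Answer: 48857088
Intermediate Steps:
a = 4096 (a = ((1 - 5)²)³ = ((-4)²)³ = 16³ = 4096)
b(d) = -3 + d (b(d) = d - 3 = -3 + d)
N = -28672 (N = (-3 - 4)*4096 = -7*4096 = -28672)
(-213*N)*C(8, -8) = -213*(-28672)*8 = 6107136*8 = 48857088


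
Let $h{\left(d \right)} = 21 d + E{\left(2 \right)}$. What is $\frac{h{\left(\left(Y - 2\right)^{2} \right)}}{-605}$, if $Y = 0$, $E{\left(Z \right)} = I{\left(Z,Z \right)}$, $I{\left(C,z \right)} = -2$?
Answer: $- \frac{82}{605} \approx -0.13554$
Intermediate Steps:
$E{\left(Z \right)} = -2$
$h{\left(d \right)} = -2 + 21 d$ ($h{\left(d \right)} = 21 d - 2 = -2 + 21 d$)
$\frac{h{\left(\left(Y - 2\right)^{2} \right)}}{-605} = \frac{-2 + 21 \left(0 - 2\right)^{2}}{-605} = \left(-2 + 21 \left(-2\right)^{2}\right) \left(- \frac{1}{605}\right) = \left(-2 + 21 \cdot 4\right) \left(- \frac{1}{605}\right) = \left(-2 + 84\right) \left(- \frac{1}{605}\right) = 82 \left(- \frac{1}{605}\right) = - \frac{82}{605}$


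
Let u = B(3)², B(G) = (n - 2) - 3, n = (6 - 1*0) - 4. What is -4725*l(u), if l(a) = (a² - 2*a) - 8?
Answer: -259875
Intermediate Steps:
n = 2 (n = (6 + 0) - 4 = 6 - 4 = 2)
B(G) = -3 (B(G) = (2 - 2) - 3 = 0 - 3 = -3)
u = 9 (u = (-3)² = 9)
l(a) = -8 + a² - 2*a
-4725*l(u) = -4725*(-8 + 9² - 2*9) = -4725*(-8 + 81 - 18) = -4725*55 = -259875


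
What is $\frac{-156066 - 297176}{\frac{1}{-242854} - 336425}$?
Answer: $\frac{110071632668}{81702156951} \approx 1.3472$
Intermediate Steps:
$\frac{-156066 - 297176}{\frac{1}{-242854} - 336425} = - \frac{453242}{- \frac{1}{242854} - 336425} = - \frac{453242}{- \frac{81702156951}{242854}} = \left(-453242\right) \left(- \frac{242854}{81702156951}\right) = \frac{110071632668}{81702156951}$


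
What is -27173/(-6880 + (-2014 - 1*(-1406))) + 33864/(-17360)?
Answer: 13634353/8124480 ≈ 1.6782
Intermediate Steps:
-27173/(-6880 + (-2014 - 1*(-1406))) + 33864/(-17360) = -27173/(-6880 + (-2014 + 1406)) + 33864*(-1/17360) = -27173/(-6880 - 608) - 4233/2170 = -27173/(-7488) - 4233/2170 = -27173*(-1/7488) - 4233/2170 = 27173/7488 - 4233/2170 = 13634353/8124480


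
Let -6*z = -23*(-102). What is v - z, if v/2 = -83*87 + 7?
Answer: -14037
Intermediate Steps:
z = -391 (z = -(-23)*(-102)/6 = -1/6*2346 = -391)
v = -14428 (v = 2*(-83*87 + 7) = 2*(-7221 + 7) = 2*(-7214) = -14428)
v - z = -14428 - 1*(-391) = -14428 + 391 = -14037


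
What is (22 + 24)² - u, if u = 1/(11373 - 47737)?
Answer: 76946225/36364 ≈ 2116.0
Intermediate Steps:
u = -1/36364 (u = 1/(-36364) = -1/36364 ≈ -2.7500e-5)
(22 + 24)² - u = (22 + 24)² - 1*(-1/36364) = 46² + 1/36364 = 2116 + 1/36364 = 76946225/36364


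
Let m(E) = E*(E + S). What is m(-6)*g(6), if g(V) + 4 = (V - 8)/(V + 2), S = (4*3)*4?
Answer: 1071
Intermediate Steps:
S = 48 (S = 12*4 = 48)
g(V) = -4 + (-8 + V)/(2 + V) (g(V) = -4 + (V - 8)/(V + 2) = -4 + (-8 + V)/(2 + V))
m(E) = E*(48 + E) (m(E) = E*(E + 48) = E*(48 + E))
m(-6)*g(6) = (-6*(48 - 6))*((-16 - 3*6)/(2 + 6)) = (-6*42)*((-16 - 18)/8) = -63*(-34)/2 = -252*(-17/4) = 1071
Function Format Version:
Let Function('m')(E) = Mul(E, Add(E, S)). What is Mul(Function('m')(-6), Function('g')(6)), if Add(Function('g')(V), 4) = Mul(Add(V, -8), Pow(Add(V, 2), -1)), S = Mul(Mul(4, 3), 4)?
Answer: 1071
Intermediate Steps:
S = 48 (S = Mul(12, 4) = 48)
Function('g')(V) = Add(-4, Mul(Pow(Add(2, V), -1), Add(-8, V))) (Function('g')(V) = Add(-4, Mul(Add(V, -8), Pow(Add(V, 2), -1))) = Add(-4, Mul(Add(-8, V), Pow(Add(2, V), -1))) = Add(-4, Mul(Pow(Add(2, V), -1), Add(-8, V))))
Function('m')(E) = Mul(E, Add(48, E)) (Function('m')(E) = Mul(E, Add(E, 48)) = Mul(E, Add(48, E)))
Mul(Function('m')(-6), Function('g')(6)) = Mul(Mul(-6, Add(48, -6)), Mul(Pow(Add(2, 6), -1), Add(-16, Mul(-3, 6)))) = Mul(Mul(-6, 42), Mul(Pow(8, -1), Add(-16, -18))) = Mul(-252, Mul(Rational(1, 8), -34)) = Mul(-252, Rational(-17, 4)) = 1071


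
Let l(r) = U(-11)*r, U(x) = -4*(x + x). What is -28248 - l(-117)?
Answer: -17952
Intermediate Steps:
U(x) = -8*x
l(r) = 88*r (l(r) = (-8*(-11))*r = 88*r)
-28248 - l(-117) = -28248 - 88*(-117) = -28248 - 1*(-10296) = -28248 + 10296 = -17952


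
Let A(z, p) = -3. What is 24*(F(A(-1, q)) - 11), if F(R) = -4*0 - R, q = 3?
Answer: -192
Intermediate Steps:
F(R) = -R (F(R) = 0 - R = -R)
24*(F(A(-1, q)) - 11) = 24*(-1*(-3) - 11) = 24*(3 - 11) = 24*(-8) = -192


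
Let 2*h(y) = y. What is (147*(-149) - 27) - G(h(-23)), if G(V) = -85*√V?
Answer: -21930 + 85*I*√46/2 ≈ -21930.0 + 288.25*I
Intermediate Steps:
h(y) = y/2
(147*(-149) - 27) - G(h(-23)) = (147*(-149) - 27) - (-85)*√((½)*(-23)) = (-21903 - 27) - (-85)*√(-23/2) = -21930 - (-85)*I*√46/2 = -21930 + 85*I*√46/2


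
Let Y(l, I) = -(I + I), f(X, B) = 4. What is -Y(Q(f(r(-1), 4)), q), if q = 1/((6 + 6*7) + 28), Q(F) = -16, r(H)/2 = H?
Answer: 1/38 ≈ 0.026316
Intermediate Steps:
r(H) = 2*H
q = 1/76 (q = 1/((6 + 42) + 28) = 1/(48 + 28) = 1/76 ≈ 0.013158)
Y(l, I) = -2*I
-Y(Q(f(r(-1), 4)), q) = -(-2)/76 = -1*(-1/38) = 1/38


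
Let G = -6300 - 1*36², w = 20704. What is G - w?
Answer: -28300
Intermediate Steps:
G = -7596 (G = -6300 - 1*1296 = -6300 - 1296 = -7596)
G - w = -7596 - 1*20704 = -7596 - 20704 = -28300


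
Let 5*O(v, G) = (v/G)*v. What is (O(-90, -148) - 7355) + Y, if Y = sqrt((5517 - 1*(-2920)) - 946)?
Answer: -272540/37 + sqrt(7491) ≈ -7279.4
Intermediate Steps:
Y = sqrt(7491) (Y = sqrt((5517 + 2920) - 946) = sqrt(8437 - 946) = sqrt(7491) ≈ 86.551)
O(v, G) = v**2/(5*G) (O(v, G) = ((v/G)*v)/5 = (v**2/G)/5 = v**2/(5*G))
(O(-90, -148) - 7355) + Y = ((1/5)*(-90)**2/(-148) - 7355) + sqrt(7491) = ((1/5)*(-1/148)*8100 - 7355) + sqrt(7491) = (-405/37 - 7355) + sqrt(7491) = -272540/37 + sqrt(7491)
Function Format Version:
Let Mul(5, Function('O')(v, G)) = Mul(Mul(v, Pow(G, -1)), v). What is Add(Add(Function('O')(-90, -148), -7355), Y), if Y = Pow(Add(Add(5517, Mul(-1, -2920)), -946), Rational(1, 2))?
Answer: Add(Rational(-272540, 37), Pow(7491, Rational(1, 2))) ≈ -7279.4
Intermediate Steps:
Y = Pow(7491, Rational(1, 2)) (Y = Pow(Add(Add(5517, 2920), -946), Rational(1, 2)) = Pow(Add(8437, -946), Rational(1, 2)) = Pow(7491, Rational(1, 2)) ≈ 86.551)
Function('O')(v, G) = Mul(Rational(1, 5), Pow(G, -1), Pow(v, 2)) (Function('O')(v, G) = Mul(Rational(1, 5), Mul(Mul(v, Pow(G, -1)), v)) = Mul(Rational(1, 5), Mul(Pow(G, -1), Pow(v, 2))) = Mul(Rational(1, 5), Pow(G, -1), Pow(v, 2)))
Add(Add(Function('O')(-90, -148), -7355), Y) = Add(Add(Mul(Rational(1, 5), Pow(-148, -1), Pow(-90, 2)), -7355), Pow(7491, Rational(1, 2))) = Add(Add(Mul(Rational(1, 5), Rational(-1, 148), 8100), -7355), Pow(7491, Rational(1, 2))) = Add(Add(Rational(-405, 37), -7355), Pow(7491, Rational(1, 2))) = Add(Rational(-272540, 37), Pow(7491, Rational(1, 2)))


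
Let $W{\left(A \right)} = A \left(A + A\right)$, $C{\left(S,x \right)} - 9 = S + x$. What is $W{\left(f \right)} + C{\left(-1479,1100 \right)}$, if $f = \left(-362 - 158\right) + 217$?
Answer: $183248$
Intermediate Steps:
$C{\left(S,x \right)} = 9 + S + x$ ($C{\left(S,x \right)} = 9 + \left(S + x\right) = 9 + S + x$)
$f = -303$ ($f = -520 + 217 = -303$)
$W{\left(A \right)} = 2 A^{2}$ ($W{\left(A \right)} = A 2 A = 2 A^{2}$)
$W{\left(f \right)} + C{\left(-1479,1100 \right)} = 2 \left(-303\right)^{2} + \left(9 - 1479 + 1100\right) = 2 \cdot 91809 - 370 = 183618 - 370 = 183248$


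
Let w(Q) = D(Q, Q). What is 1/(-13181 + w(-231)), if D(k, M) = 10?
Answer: -1/13171 ≈ -7.5924e-5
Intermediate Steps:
w(Q) = 10
1/(-13181 + w(-231)) = 1/(-13181 + 10) = 1/(-13171) = -1/13171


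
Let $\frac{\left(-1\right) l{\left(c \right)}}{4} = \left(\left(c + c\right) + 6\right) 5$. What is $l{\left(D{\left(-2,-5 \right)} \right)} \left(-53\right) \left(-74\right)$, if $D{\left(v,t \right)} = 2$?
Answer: $-784400$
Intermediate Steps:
$l{\left(c \right)} = -120 - 40 c$ ($l{\left(c \right)} = - 4 \left(\left(c + c\right) + 6\right) 5 = - 4 \left(2 c + 6\right) 5 = - 4 \left(6 + 2 c\right) 5 = - 4 \left(30 + 10 c\right) = -120 - 40 c$)
$l{\left(D{\left(-2,-5 \right)} \right)} \left(-53\right) \left(-74\right) = \left(-120 - 80\right) \left(-53\right) \left(-74\right) = \left(-200\right) \left(-53\right) \left(-74\right) = 10600 \left(-74\right) = -784400$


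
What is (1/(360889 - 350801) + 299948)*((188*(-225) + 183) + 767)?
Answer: -62559974411875/5044 ≈ -1.2403e+10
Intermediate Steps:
(1/(360889 - 350801) + 299948)*((188*(-225) + 183) + 767) = (1/10088 + 299948)*((-42300 + 183) + 767) = (1/10088 + 299948)*(-42117 + 767) = (3025875425/10088)*(-41350) = -62559974411875/5044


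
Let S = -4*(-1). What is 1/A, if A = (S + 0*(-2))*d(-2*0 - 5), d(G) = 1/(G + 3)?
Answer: -½ ≈ -0.50000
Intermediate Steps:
S = 4
d(G) = 1/(3 + G)
A = -2 (A = (4 + 0*(-2))/(3 + (-2*0 - 5)) = (4 + 0)/(3 + (0 - 5)) = 4/(3 - 5) = 4/(-2) = 4*(-½) = -2)
1/A = 1/(-2) = -½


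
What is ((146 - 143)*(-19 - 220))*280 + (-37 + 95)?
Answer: -200702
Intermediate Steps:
((146 - 143)*(-19 - 220))*280 + (-37 + 95) = (3*(-239))*280 + 58 = -717*280 + 58 = -200760 + 58 = -200702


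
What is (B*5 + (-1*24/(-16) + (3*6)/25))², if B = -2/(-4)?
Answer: 13924/625 ≈ 22.278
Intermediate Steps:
B = ½ (B = -2*(-¼) = ½ ≈ 0.50000)
(B*5 + (-1*24/(-16) + (3*6)/25))² = ((½)*5 + (-1*24/(-16) + (3*6)/25))² = (5/2 + (-24*(-1/16) + 18*(1/25)))² = (5/2 + (3/2 + 18/25))² = (5/2 + 111/50)² = (118/25)² = 13924/625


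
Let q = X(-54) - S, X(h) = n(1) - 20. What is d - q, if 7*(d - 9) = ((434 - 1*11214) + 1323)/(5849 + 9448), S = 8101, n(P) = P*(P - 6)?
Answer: 124439744/15297 ≈ 8134.9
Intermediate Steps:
n(P) = P*(-6 + P)
X(h) = -25 (X(h) = 1*(-6 + 1) - 20 = 1*(-5) - 20 = -5 - 20 = -25)
q = -8126 (q = -25 - 1*8101 = -25 - 8101 = -8126)
d = 136322/15297 (d = 9 + (((434 - 1*11214) + 1323)/(5849 + 9448))/7 = 9 + (((434 - 11214) + 1323)/15297)/7 = 9 + ((-10780 + 1323)*(1/15297))/7 = 9 + (-9457*1/15297)/7 = 9 + (1/7)*(-9457/15297) = 9 - 1351/15297 = 136322/15297 ≈ 8.9117)
d - q = 136322/15297 - 1*(-8126) = 136322/15297 + 8126 = 124439744/15297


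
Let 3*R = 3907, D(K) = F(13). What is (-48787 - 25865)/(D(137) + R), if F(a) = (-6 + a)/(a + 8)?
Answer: -55989/977 ≈ -57.307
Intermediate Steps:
F(a) = (-6 + a)/(8 + a)
D(K) = ⅓ (D(K) = (-6 + 13)/(8 + 13) = 7/21 = (1/21)*7 = ⅓)
R = 3907/3 (R = (⅓)*3907 = 3907/3 ≈ 1302.3)
(-48787 - 25865)/(D(137) + R) = (-48787 - 25865)/(⅓ + 3907/3) = -74652/3908/3 = -74652*3/3908 = -55989/977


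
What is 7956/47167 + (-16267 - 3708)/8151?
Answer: -877311469/384458217 ≈ -2.2819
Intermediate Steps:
7956/47167 + (-16267 - 3708)/8151 = 7956*(1/47167) - 19975*1/8151 = 7956/47167 - 19975/8151 = -877311469/384458217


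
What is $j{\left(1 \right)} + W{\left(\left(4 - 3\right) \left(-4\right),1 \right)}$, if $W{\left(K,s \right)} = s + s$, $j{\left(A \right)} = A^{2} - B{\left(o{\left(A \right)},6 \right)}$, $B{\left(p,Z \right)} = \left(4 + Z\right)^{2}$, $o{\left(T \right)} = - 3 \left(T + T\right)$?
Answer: $-97$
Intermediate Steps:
$o{\left(T \right)} = - 6 T$ ($o{\left(T \right)} = - 3 \cdot 2 T = - 6 T$)
$j{\left(A \right)} = -100 + A^{2}$ ($j{\left(A \right)} = A^{2} - \left(4 + 6\right)^{2} = A^{2} - 10^{2} = A^{2} - 100 = -100 + A^{2}$)
$W{\left(K,s \right)} = 2 s$
$j{\left(1 \right)} + W{\left(\left(4 - 3\right) \left(-4\right),1 \right)} = \left(-100 + 1^{2}\right) + 2 \cdot 1 = \left(-100 + 1\right) + 2 = -99 + 2 = -97$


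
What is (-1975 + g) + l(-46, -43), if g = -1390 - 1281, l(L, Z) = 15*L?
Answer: -5336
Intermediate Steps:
g = -2671
(-1975 + g) + l(-46, -43) = (-1975 - 2671) + 15*(-46) = -4646 - 690 = -5336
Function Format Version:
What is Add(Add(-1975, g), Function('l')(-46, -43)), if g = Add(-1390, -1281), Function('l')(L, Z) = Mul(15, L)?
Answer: -5336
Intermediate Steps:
g = -2671
Add(Add(-1975, g), Function('l')(-46, -43)) = Add(Add(-1975, -2671), Mul(15, -46)) = Add(-4646, -690) = -5336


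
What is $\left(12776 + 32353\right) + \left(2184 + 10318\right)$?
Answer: $57631$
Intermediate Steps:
$\left(12776 + 32353\right) + \left(2184 + 10318\right) = 45129 + 12502 = 57631$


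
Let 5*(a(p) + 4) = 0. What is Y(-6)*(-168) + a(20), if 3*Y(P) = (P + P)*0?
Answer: -4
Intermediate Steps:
Y(P) = 0 (Y(P) = ((P + P)*0)/3 = ((2*P)*0)/3 = (⅓)*0 = 0)
a(p) = -4 (a(p) = -4 + (⅕)*0 = -4 + 0 = -4)
Y(-6)*(-168) + a(20) = 0*(-168) - 4 = 0 - 4 = -4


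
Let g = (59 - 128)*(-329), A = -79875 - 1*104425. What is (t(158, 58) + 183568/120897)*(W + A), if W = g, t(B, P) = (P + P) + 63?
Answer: -503822535067/17271 ≈ -2.9172e+7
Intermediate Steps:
t(B, P) = 63 + 2*P (t(B, P) = 2*P + 63 = 63 + 2*P)
A = -184300 (A = -79875 - 104425 = -184300)
g = 22701 (g = -69*(-329) = 22701)
W = 22701
(t(158, 58) + 183568/120897)*(W + A) = ((63 + 2*58) + 183568/120897)*(22701 - 184300) = ((63 + 116) + 183568*(1/120897))*(-161599) = (179 + 26224/17271)*(-161599) = (3117733/17271)*(-161599) = -503822535067/17271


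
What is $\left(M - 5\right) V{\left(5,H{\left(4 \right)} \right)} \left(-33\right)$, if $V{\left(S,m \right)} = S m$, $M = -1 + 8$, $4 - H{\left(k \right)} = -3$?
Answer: $-2310$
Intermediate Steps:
$H{\left(k \right)} = 7$ ($H{\left(k \right)} = 4 - -3 = 4 + 3 = 7$)
$M = 7$
$\left(M - 5\right) V{\left(5,H{\left(4 \right)} \right)} \left(-33\right) = \left(7 - 5\right) 5 \cdot 7 \left(-33\right) = 2 \cdot 35 \left(-33\right) = 70 \left(-33\right) = -2310$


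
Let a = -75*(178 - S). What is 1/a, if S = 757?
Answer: 1/43425 ≈ 2.3028e-5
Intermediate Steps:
a = 43425 (a = -75*(178 - 1*757) = -75*(178 - 757) = -75*(-579) = 43425)
1/a = 1/43425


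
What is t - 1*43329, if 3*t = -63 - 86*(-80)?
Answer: -123170/3 ≈ -41057.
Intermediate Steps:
t = 6817/3 (t = (-63 - 86*(-80))/3 = (-63 + 6880)/3 = (⅓)*6817 = 6817/3 ≈ 2272.3)
t - 1*43329 = 6817/3 - 1*43329 = 6817/3 - 43329 = -123170/3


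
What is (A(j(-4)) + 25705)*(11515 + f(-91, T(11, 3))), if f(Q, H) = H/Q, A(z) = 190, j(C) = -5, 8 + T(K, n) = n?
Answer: 27134593650/91 ≈ 2.9818e+8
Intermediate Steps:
T(K, n) = -8 + n
(A(j(-4)) + 25705)*(11515 + f(-91, T(11, 3))) = (190 + 25705)*(11515 + (-8 + 3)/(-91)) = 25895*(11515 - 5*(-1/91)) = 25895*(11515 + 5/91) = 25895*(1047870/91) = 27134593650/91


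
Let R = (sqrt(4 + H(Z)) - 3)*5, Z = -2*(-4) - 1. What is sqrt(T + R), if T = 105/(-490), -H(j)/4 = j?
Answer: sqrt(-2982 + 1960*I*sqrt(6))/14 ≈ 2.6097 + 4.6931*I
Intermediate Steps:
Z = 7 (Z = 8 - 1 = 7)
H(j) = -4*j
T = -3/14 (T = 105*(-1/490) = -3/14 ≈ -0.21429)
R = -15 + 10*I*sqrt(6) (R = (sqrt(4 - 4*7) - 3)*5 = (sqrt(4 - 28) - 3)*5 = (sqrt(-24) - 3)*5 = (2*I*sqrt(6) - 3)*5 = (-3 + 2*I*sqrt(6))*5 = -15 + 10*I*sqrt(6) ≈ -15.0 + 24.495*I)
sqrt(T + R) = sqrt(-3/14 + (-15 + 10*I*sqrt(6))) = sqrt(-213/14 + 10*I*sqrt(6))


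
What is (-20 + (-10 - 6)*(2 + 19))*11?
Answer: -3916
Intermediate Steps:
(-20 + (-10 - 6)*(2 + 19))*11 = (-20 - 16*21)*11 = (-20 - 336)*11 = -356*11 = -3916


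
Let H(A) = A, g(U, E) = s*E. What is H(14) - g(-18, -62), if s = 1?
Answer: 76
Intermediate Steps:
g(U, E) = E (g(U, E) = 1*E = E)
H(14) - g(-18, -62) = 14 - 1*(-62) = 14 + 62 = 76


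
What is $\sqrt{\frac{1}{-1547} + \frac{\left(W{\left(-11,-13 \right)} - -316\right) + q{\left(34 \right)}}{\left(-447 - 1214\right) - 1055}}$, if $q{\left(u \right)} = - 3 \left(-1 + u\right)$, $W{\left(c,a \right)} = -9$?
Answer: $\frac{i \sqrt{1739033751}}{150059} \approx 0.2779 i$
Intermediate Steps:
$q{\left(u \right)} = 3 - 3 u$
$\sqrt{\frac{1}{-1547} + \frac{\left(W{\left(-11,-13 \right)} - -316\right) + q{\left(34 \right)}}{\left(-447 - 1214\right) - 1055}} = \sqrt{\frac{1}{-1547} + \frac{\left(-9 - -316\right) + \left(3 - 102\right)}{\left(-447 - 1214\right) - 1055}} = \sqrt{- \frac{1}{1547} + \frac{\left(-9 + 316\right) + \left(3 - 102\right)}{\left(-447 - 1214\right) - 1055}} = \sqrt{- \frac{1}{1547} + \frac{307 - 99}{-1661 - 1055}} = \sqrt{- \frac{1}{1547} + \frac{208}{-2716}} = \sqrt{- \frac{1}{1547} + 208 \left(- \frac{1}{2716}\right)} = \sqrt{- \frac{1}{1547} - \frac{52}{679}} = \sqrt{- \frac{11589}{150059}} = \frac{i \sqrt{1739033751}}{150059}$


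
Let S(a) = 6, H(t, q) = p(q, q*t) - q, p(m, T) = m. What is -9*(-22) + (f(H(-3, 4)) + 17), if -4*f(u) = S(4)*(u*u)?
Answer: 215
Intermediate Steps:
H(t, q) = 0 (H(t, q) = q - q = 0)
f(u) = -3*u**2/2 (f(u) = -3*u*u/2 = -3*u**2/2)
-9*(-22) + (f(H(-3, 4)) + 17) = -9*(-22) + (-3/2*0**2 + 17) = 198 + (-3/2*0 + 17) = 198 + (0 + 17) = 198 + 17 = 215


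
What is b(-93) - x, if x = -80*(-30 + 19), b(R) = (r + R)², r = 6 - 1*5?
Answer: 7584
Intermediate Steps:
r = 1 (r = 6 - 5 = 1)
b(R) = (1 + R)²
x = 880 (x = -80*(-11) = 880)
b(-93) - x = (1 - 93)² - 1*880 = (-92)² - 880 = 8464 - 880 = 7584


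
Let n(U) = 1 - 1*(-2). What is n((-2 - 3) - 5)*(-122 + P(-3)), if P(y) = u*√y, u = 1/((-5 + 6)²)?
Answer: -366 + 3*I*√3 ≈ -366.0 + 5.1962*I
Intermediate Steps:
u = 1 (u = 1/(1²) = 1/1 = 1)
P(y) = √y (P(y) = 1*√y = √y)
n(U) = 3 (n(U) = 1 + 2 = 3)
n((-2 - 3) - 5)*(-122 + P(-3)) = 3*(-122 + √(-3)) = 3*(-122 + I*√3) = -366 + 3*I*√3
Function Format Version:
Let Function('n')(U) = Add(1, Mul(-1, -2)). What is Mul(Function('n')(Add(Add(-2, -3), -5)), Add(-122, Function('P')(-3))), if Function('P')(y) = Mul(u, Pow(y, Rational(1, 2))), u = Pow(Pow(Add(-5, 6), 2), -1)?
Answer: Add(-366, Mul(3, I, Pow(3, Rational(1, 2)))) ≈ Add(-366.00, Mul(5.1962, I))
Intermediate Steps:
u = 1 (u = Pow(Pow(1, 2), -1) = Pow(1, -1) = 1)
Function('P')(y) = Pow(y, Rational(1, 2)) (Function('P')(y) = Mul(1, Pow(y, Rational(1, 2))) = Pow(y, Rational(1, 2)))
Function('n')(U) = 3 (Function('n')(U) = Add(1, 2) = 3)
Mul(Function('n')(Add(Add(-2, -3), -5)), Add(-122, Function('P')(-3))) = Mul(3, Add(-122, Pow(-3, Rational(1, 2)))) = Mul(3, Add(-122, Mul(I, Pow(3, Rational(1, 2))))) = Add(-366, Mul(3, I, Pow(3, Rational(1, 2))))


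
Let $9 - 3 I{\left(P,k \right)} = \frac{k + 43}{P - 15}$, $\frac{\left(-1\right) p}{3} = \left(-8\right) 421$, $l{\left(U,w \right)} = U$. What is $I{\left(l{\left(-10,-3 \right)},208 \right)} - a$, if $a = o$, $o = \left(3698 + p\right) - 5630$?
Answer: $- \frac{612424}{75} \approx -8165.7$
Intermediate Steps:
$p = 10104$ ($p = - 3 \left(\left(-8\right) 421\right) = \left(-3\right) \left(-3368\right) = 10104$)
$I{\left(P,k \right)} = 3 - \frac{43 + k}{3 \left(-15 + P\right)}$ ($I{\left(P,k \right)} = 3 - \frac{\left(k + 43\right) \frac{1}{P - 15}}{3} = 3 - \frac{\left(43 + k\right) \frac{1}{-15 + P}}{3} = 3 - \frac{\frac{1}{-15 + P} \left(43 + k\right)}{3} = 3 - \frac{43 + k}{3 \left(-15 + P\right)}$)
$o = 8172$ ($o = \left(3698 + 10104\right) - 5630 = 13802 - 5630 = 8172$)
$a = 8172$
$I{\left(l{\left(-10,-3 \right)},208 \right)} - a = \frac{-178 - 208 + 9 \left(-10\right)}{3 \left(-15 - 10\right)} - 8172 = \frac{-178 - 208 - 90}{3 \left(-25\right)} - 8172 = \frac{1}{3} \left(- \frac{1}{25}\right) \left(-476\right) - 8172 = \frac{476}{75} - 8172 = - \frac{612424}{75}$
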